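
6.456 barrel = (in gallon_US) 271.2. Check: 1 barrel = 0.15898729 m^3, so 6.456 barrel = 6.456 * 0.15898729 = 1.026422 m^3. 1 gallon_US = 0.0037854118 m^3, so 1.026422 m^3 = 1.026422 / 0.0037854118 = 271.152 gallon_US ≈ 271.2 gallon_US (4 s.f.).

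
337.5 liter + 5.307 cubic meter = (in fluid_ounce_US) 1 liter = 0.001 m^3, so 337.5 liter = 337.5 * 0.001 = 0.3375 m^3. 5.307 cubic meter = 5.307 m^3. Sum: 0.3375 + 5.307 = 5.6445 m^3. 1 fluid_ounce_US = 2.957353e-05 m^3, so 5.6445 m^3 = 5.6445 / 2.957353e-05 = 190863.25 fluid_ounce_US ≈ 1.909e+05 fluid_ounce_US (4 s.f.). Final answer: 1.909e+05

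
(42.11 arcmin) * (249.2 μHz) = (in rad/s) 3.053e-06. Check: 1 arcmin = 0.00029088821 rad, so 42.11 arcmin = 42.11 * 0.00029088821 = 0.012249302 rad. 1 μHz = 1e-06 Hz, so 249.2 μHz = 249.2 * 1e-06 = 0.0002492 Hz. Combine: 0.012249302 rad * 0.0002492 Hz = 3.0525262e-06 rad/s. Result: 3.0525262e-06 rad/s ≈ 3.053e-06 rad/s (4 s.f.).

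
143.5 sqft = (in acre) 1 sqft = 0.09290304 m^2, so 143.5 sqft = 143.5 * 0.09290304 = 13.331586 m^2. 1 acre = 4046.8564 m^2, so 13.331586 m^2 = 13.331586 / 4046.8564 = 0.0032943067 acre ≈ 0.003294 acre (4 s.f.). Final answer: 0.003294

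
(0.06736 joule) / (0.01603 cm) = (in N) 0.06736 joule = 0.06736 J. 1 cm = 0.01 m, so 0.01603 cm = 0.01603 * 0.01 = 0.0001603 m. Combine: 0.06736 J / 0.0001603 m = 420.2121 N. Result: 420.2121 N ≈ 420.2 N (4 s.f.). Final answer: 420.2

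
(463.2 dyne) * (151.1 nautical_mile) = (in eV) 8.09e+21. Check: 1 dyne = 1e-05 N, so 463.2 dyne = 463.2 * 1e-05 = 0.004632 N. 1 nautical_mile = 1852 m, so 151.1 nautical_mile = 151.1 * 1852 = 279837.2 m. Combine: 0.004632 N * 279837.2 m = 1296.2059 J. 1 eV = 1.6021766e-19 J, so 1296.2059 J = 1296.2059 / 1.6021766e-19 = 8.090281e+21 eV ≈ 8.09e+21 eV (4 s.f.).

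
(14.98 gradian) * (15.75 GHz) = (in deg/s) 1 gradian = 0.015707963 rad, so 14.98 gradian = 14.98 * 0.015707963 = 0.23530529 rad. 1 GHz = 1e+09 Hz, so 15.75 GHz = 15.75 * 1e+09 = 1.575e+10 Hz. Combine: 0.23530529 rad * 1.575e+10 Hz = 3.7060583e+09 rad/s. 1 deg/s = 0.017453293 rad/s, so 3.7060583e+09 rad/s = 3.7060583e+09 / 0.017453293 = 2.123415e+11 deg/s ≈ 2.123e+11 deg/s (4 s.f.). Final answer: 2.123e+11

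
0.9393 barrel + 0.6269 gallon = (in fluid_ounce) 5130. Check: 1 barrel = 0.15898729 m^3, so 0.9393 barrel = 0.9393 * 0.15898729 = 0.14933677 m^3. 1 gallon = 0.0037854118 m^3, so 0.6269 gallon = 0.6269 * 0.0037854118 = 0.0023730746 m^3. Sum: 0.14933677 + 0.0023730746 = 0.15170984 m^3. 1 fluid_ounce = 2.957353e-05 m^3, so 0.15170984 m^3 = 0.15170984 / 2.957353e-05 = 5129.92 fluid_ounce ≈ 5130 fluid_ounce (4 s.f.).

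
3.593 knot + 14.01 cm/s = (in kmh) 1 knot = 0.51444444 m/s, so 3.593 knot = 3.593 * 0.51444444 = 1.8483989 m/s. 1 cm/s = 0.01 m/s, so 14.01 cm/s = 14.01 * 0.01 = 0.1401 m/s. Sum: 1.8483989 + 0.1401 = 1.9884989 m/s. 1 kmh = 0.27777778 m/s, so 1.9884989 m/s = 1.9884989 / 0.27777778 = 7.158596 kmh ≈ 7.159 kmh (4 s.f.). Final answer: 7.159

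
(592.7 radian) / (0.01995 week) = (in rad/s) 0.04912. Check: 592.7 radian = 592.7 rad. 1 week = 604800 s, so 0.01995 week = 0.01995 * 604800 = 12065.76 s. Combine: 592.7 rad / 12065.76 s = 0.049122476 rad/s. Result: 0.049122476 rad/s ≈ 0.04912 rad/s (4 s.f.).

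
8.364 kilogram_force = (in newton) 82.02. Check: 1 kilogram_force = 9.80665 N, so 8.364 kilogram_force = 8.364 * 9.80665 = 82.022821 N. 82.022821 N = 82.022821 newton ≈ 82.02 newton (4 s.f.).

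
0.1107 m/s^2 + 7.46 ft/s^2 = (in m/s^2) 0.1107 m/s^2 is already in m/s^2. 1 ft/s^2 = 0.3048 m/s^2, so 7.46 ft/s^2 = 7.46 * 0.3048 = 2.273808 m/s^2. Sum: 0.1107 + 2.273808 = 2.384508 m/s^2. Result: 2.384508 m/s^2 ≈ 2.385 m/s^2 (4 s.f.). Final answer: 2.385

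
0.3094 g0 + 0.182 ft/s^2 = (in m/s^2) 3.09. Check: 1 g0 = 9.80665 m/s^2, so 0.3094 g0 = 0.3094 * 9.80665 = 3.0341775 m/s^2. 1 ft/s^2 = 0.3048 m/s^2, so 0.182 ft/s^2 = 0.182 * 0.3048 = 0.0554736 m/s^2. Sum: 3.0341775 + 0.0554736 = 3.0896511 m/s^2. Result: 3.0896511 m/s^2 ≈ 3.09 m/s^2 (4 s.f.).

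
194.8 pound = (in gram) 1 pound = 0.45359237 kg, so 194.8 pound = 194.8 * 0.45359237 = 88.359794 kg. 1 gram = 0.001 kg, so 88.359794 kg = 88.359794 / 0.001 = 88359.794 gram ≈ 8.836e+04 gram (4 s.f.). Final answer: 8.836e+04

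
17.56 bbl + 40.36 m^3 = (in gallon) 1.14e+04. Check: 1 bbl = 0.15898729 m^3, so 17.56 bbl = 17.56 * 0.15898729 = 2.7918169 m^3. 40.36 m^3 is already in m^3. Sum: 2.7918169 + 40.36 = 43.151817 m^3. 1 gallon = 0.0037854118 m^3, so 43.151817 m^3 = 43.151817 / 0.0037854118 = 11399.504 gallon ≈ 1.14e+04 gallon (4 s.f.).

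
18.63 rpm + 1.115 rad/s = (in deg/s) 1 rpm = 0.10471976 rad/s, so 18.63 rpm = 18.63 * 0.10471976 = 1.950929 rad/s. 1.115 rad/s is already in rad/s. Sum: 1.950929 + 1.115 = 3.065929 rad/s. 1 deg/s = 0.017453293 rad/s, so 3.065929 rad/s = 3.065929 / 0.017453293 = 175.66479 deg/s ≈ 175.7 deg/s (4 s.f.). Final answer: 175.7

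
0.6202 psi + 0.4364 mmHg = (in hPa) 1 psi = 6894.7573 Pa, so 0.6202 psi = 0.6202 * 6894.7573 = 4276.1285 Pa. 1 mmHg = 133.32237 Pa, so 0.4364 mmHg = 0.4364 * 133.32237 = 58.181882 Pa. Sum: 4276.1285 + 58.181882 = 4334.3104 Pa. 1 hPa = 100 Pa, so 4334.3104 Pa = 4334.3104 / 100 = 43.343104 hPa ≈ 43.34 hPa (4 s.f.). Final answer: 43.34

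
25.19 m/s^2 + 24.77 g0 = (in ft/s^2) 879.6. Check: 25.19 m/s^2 is already in m/s^2. 1 g0 = 9.80665 m/s^2, so 24.77 g0 = 24.77 * 9.80665 = 242.91072 m/s^2. Sum: 25.19 + 242.91072 = 268.10072 m/s^2. 1 ft/s^2 = 0.3048 m/s^2, so 268.10072 m/s^2 = 268.10072 / 0.3048 = 879.59554 ft/s^2 ≈ 879.6 ft/s^2 (4 s.f.).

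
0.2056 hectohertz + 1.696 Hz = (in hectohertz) 0.2226. Check: 1 hectohertz = 100 Hz, so 0.2056 hectohertz = 0.2056 * 100 = 20.56 Hz. 1.696 Hz is already in Hz. Sum: 20.56 + 1.696 = 22.256 Hz. 1 hectohertz = 100 Hz, so 22.256 Hz = 22.256 / 100 = 0.22256 hectohertz ≈ 0.2226 hectohertz (4 s.f.).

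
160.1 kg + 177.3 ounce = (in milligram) 160.1 kg is already in kg. 1 ounce = 0.028349523 kg, so 177.3 ounce = 177.3 * 0.028349523 = 5.0263705 kg. Sum: 160.1 + 5.0263705 = 165.12637 kg. 1 milligram = 1e-06 kg, so 165.12637 kg = 165.12637 / 1e-06 = 1.6512637e+08 milligram ≈ 1.651e+08 milligram (4 s.f.). Final answer: 1.651e+08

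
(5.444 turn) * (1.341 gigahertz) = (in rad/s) 4.587e+10. Check: 1 turn = 6.2831853 rad, so 5.444 turn = 5.444 * 6.2831853 = 34.205661 rad. 1 gigahertz = 1e+09 Hz, so 1.341 gigahertz = 1.341 * 1e+09 = 1.341e+09 Hz. Combine: 34.205661 rad * 1.341e+09 Hz = 4.5869791e+10 rad/s. Result: 4.5869791e+10 rad/s ≈ 4.587e+10 rad/s (4 s.f.).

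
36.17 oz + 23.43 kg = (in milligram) 1 oz = 0.028349523 kg, so 36.17 oz = 36.17 * 0.028349523 = 1.0254023 kg. 23.43 kg is already in kg. Sum: 1.0254023 + 23.43 = 24.455402 kg. 1 milligram = 1e-06 kg, so 24.455402 kg = 24.455402 / 1e-06 = 24455402 milligram ≈ 2.446e+07 milligram (4 s.f.). Final answer: 2.446e+07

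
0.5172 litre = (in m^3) 1 litre = 0.001 m^3, so 0.5172 litre = 0.5172 * 0.001 = 0.0005172 m^3. Result: 0.0005172 m^3. Final answer: 0.0005172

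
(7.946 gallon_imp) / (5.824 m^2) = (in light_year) 1 gallon_imp = 0.00454609 m^3, so 7.946 gallon_imp = 7.946 * 0.00454609 = 0.036123231 m^3. 5.824 m^2 is already in m^2. Combine: 0.036123231 m^3 / 5.824 m^2 = 0.0062024779 m. 1 light_year = 9.4607305e+15 m, so 0.0062024779 m = 0.0062024779 / 9.4607305e+15 = 6.5560243e-19 light_year ≈ 6.556e-19 light_year (4 s.f.). Final answer: 6.556e-19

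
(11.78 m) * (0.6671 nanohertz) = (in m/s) 11.78 m is already in m. 1 nanohertz = 1e-09 Hz, so 0.6671 nanohertz = 0.6671 * 1e-09 = 6.671e-10 Hz. Combine: 11.78 m * 6.671e-10 Hz = 7.858438e-09 m/s. Result: 7.858438e-09 m/s ≈ 7.858e-09 m/s (4 s.f.). Final answer: 7.858e-09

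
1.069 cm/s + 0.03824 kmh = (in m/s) 1 cm/s = 0.01 m/s, so 1.069 cm/s = 1.069 * 0.01 = 0.01069 m/s. 1 kmh = 0.27777778 m/s, so 0.03824 kmh = 0.03824 * 0.27777778 = 0.010622222 m/s. Sum: 0.01069 + 0.010622222 = 0.021312222 m/s. Result: 0.021312222 m/s ≈ 0.02131 m/s (4 s.f.). Final answer: 0.02131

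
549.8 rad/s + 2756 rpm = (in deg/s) 549.8 rad/s is already in rad/s. 1 rpm = 0.10471976 rad/s, so 2756 rpm = 2756 * 0.10471976 = 288.60765 rad/s. Sum: 549.8 + 288.60765 = 838.40765 rad/s. 1 deg/s = 0.017453293 rad/s, so 838.40765 rad/s = 838.40765 / 0.017453293 = 48037.22 deg/s ≈ 4.804e+04 deg/s (4 s.f.). Final answer: 4.804e+04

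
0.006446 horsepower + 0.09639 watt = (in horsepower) 1 horsepower = 745.69987 W, so 0.006446 horsepower = 0.006446 * 745.69987 = 4.8067814 W. 0.09639 watt = 0.09639 W. Sum: 4.8067814 + 0.09639 = 4.9031714 W. 1 horsepower = 745.69987 W, so 4.9031714 W = 4.9031714 / 745.69987 = 0.0065752611 horsepower ≈ 0.006575 horsepower (4 s.f.). Final answer: 0.006575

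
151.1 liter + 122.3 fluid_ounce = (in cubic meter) 1 liter = 0.001 m^3, so 151.1 liter = 151.1 * 0.001 = 0.1511 m^3. 1 fluid_ounce = 2.957353e-05 m^3, so 122.3 fluid_ounce = 122.3 * 2.957353e-05 = 0.0036168427 m^3. Sum: 0.1511 + 0.0036168427 = 0.15471684 m^3. 0.15471684 m^3 = 0.15471684 cubic meter ≈ 0.1547 cubic meter (4 s.f.). Final answer: 0.1547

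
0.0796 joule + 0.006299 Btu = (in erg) 6.725e+07. Check: 0.0796 joule = 0.0796 J. 1 Btu = 1055.0559 J, so 0.006299 Btu = 0.006299 * 1055.0559 = 6.6457968 J. Sum: 0.0796 + 6.6457968 = 6.7253968 J. 1 erg = 1e-07 J, so 6.7253968 J = 6.7253968 / 1e-07 = 67253968 erg ≈ 6.725e+07 erg (4 s.f.).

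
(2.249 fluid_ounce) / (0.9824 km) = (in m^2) 6.77e-08. Check: 1 fluid_ounce = 2.957353e-05 m^3, so 2.249 fluid_ounce = 2.249 * 2.957353e-05 = 6.6510868e-05 m^3. 1 km = 1000 m, so 0.9824 km = 0.9824 * 1000 = 982.4 m. Combine: 6.6510868e-05 m^3 / 982.4 m = 6.7702431e-08 m^2. Result: 6.7702431e-08 m^2 ≈ 6.77e-08 m^2 (4 s.f.).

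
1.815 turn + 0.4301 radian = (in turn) 1 turn = 6.2831853 rad, so 1.815 turn = 1.815 * 6.2831853 = 11.403981 rad. 0.4301 radian = 0.4301 rad. Sum: 11.403981 + 0.4301 = 11.834081 rad. 1 turn = 6.2831853 rad, so 11.834081 rad = 11.834081 / 6.2831853 = 1.8834525 turn ≈ 1.883 turn (4 s.f.). Final answer: 1.883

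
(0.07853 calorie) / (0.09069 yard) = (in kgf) 0.404. Check: 1 calorie = 4.184 J, so 0.07853 calorie = 0.07853 * 4.184 = 0.32856952 J. 1 yard = 0.9144 m, so 0.09069 yard = 0.09069 * 0.9144 = 0.082926936 m. Combine: 0.32856952 J / 0.082926936 m = 3.9621568 N. 1 kgf = 9.80665 N, so 3.9621568 N = 3.9621568 / 9.80665 = 0.40402755 kgf ≈ 0.404 kgf (4 s.f.).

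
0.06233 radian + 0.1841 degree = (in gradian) 4.173. Check: 0.06233 radian = 0.06233 rad. 1 degree = 0.017453293 rad, so 0.1841 degree = 0.1841 * 0.017453293 = 0.0032131512 rad. Sum: 0.06233 + 0.0032131512 = 0.065543151 rad. 1 gradian = 0.015707963 rad, so 0.065543151 rad = 0.065543151 / 0.015707963 = 4.1726066 gradian ≈ 4.173 gradian (4 s.f.).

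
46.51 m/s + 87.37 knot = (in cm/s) 46.51 m/s is already in m/s. 1 knot = 0.51444444 m/s, so 87.37 knot = 87.37 * 0.51444444 = 44.947011 m/s. Sum: 46.51 + 44.947011 = 91.457011 m/s. 1 cm/s = 0.01 m/s, so 91.457011 m/s = 91.457011 / 0.01 = 9145.7011 cm/s ≈ 9146 cm/s (4 s.f.). Final answer: 9146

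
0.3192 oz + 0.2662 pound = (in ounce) 4.578. Check: 1 oz = 0.028349523 kg, so 0.3192 oz = 0.3192 * 0.028349523 = 0.0090491678 kg. 1 pound = 0.45359237 kg, so 0.2662 pound = 0.2662 * 0.45359237 = 0.12074629 kg. Sum: 0.0090491678 + 0.12074629 = 0.12979546 kg. 1 ounce = 0.028349523 kg, so 0.12979546 kg = 0.12979546 / 0.028349523 = 4.5784 ounce ≈ 4.578 ounce (4 s.f.).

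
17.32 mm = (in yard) 0.01894. Check: 1 mm = 0.001 m, so 17.32 mm = 17.32 * 0.001 = 0.01732 m. 1 yard = 0.9144 m, so 0.01732 m = 0.01732 / 0.9144 = 0.018941382 yard ≈ 0.01894 yard (4 s.f.).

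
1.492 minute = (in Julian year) 2.837e-06. Check: 1 minute = 60 s, so 1.492 minute = 1.492 * 60 = 89.52 s. 1 Julian year = 31557600 s, so 89.52 s = 89.52 / 31557600 = 2.8367176e-06 Julian year ≈ 2.837e-06 Julian year (4 s.f.).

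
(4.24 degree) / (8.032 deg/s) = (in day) 6.11e-06. Check: 1 degree = 0.017453293 rad, so 4.24 degree = 4.24 * 0.017453293 = 0.07400196 rad. 1 deg/s = 0.017453293 rad/s, so 8.032 deg/s = 8.032 * 0.017453293 = 0.14018485 rad/s. Combine: 0.07400196 rad / 0.14018485 rad/s = 0.52788845 s. 1 day = 86400 s, so 0.52788845 s = 0.52788845 / 86400 = 6.10982e-06 day ≈ 6.11e-06 day (4 s.f.).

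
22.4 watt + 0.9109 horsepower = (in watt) 22.4 watt = 22.4 W. 1 horsepower = 745.69987 W, so 0.9109 horsepower = 0.9109 * 745.69987 = 679.25801 W. Sum: 22.4 + 679.25801 = 701.65801 W. 701.65801 W = 701.65801 watt ≈ 701.7 watt (4 s.f.). Final answer: 701.7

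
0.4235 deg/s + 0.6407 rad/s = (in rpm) 1 deg/s = 0.017453293 rad/s, so 0.4235 deg/s = 0.4235 * 0.017453293 = 0.0073914694 rad/s. 0.6407 rad/s is already in rad/s. Sum: 0.0073914694 + 0.6407 = 0.64809147 rad/s. 1 rpm = 0.10471976 rad/s, so 0.64809147 rad/s = 0.64809147 / 0.10471976 = 6.1888177 rpm ≈ 6.189 rpm (4 s.f.). Final answer: 6.189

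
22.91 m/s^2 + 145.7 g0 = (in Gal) 1.452e+05. Check: 22.91 m/s^2 is already in m/s^2. 1 g0 = 9.80665 m/s^2, so 145.7 g0 = 145.7 * 9.80665 = 1428.8289 m/s^2. Sum: 22.91 + 1428.8289 = 1451.7389 m/s^2. 1 Gal = 0.01 m/s^2, so 1451.7389 m/s^2 = 1451.7389 / 0.01 = 145173.89 Gal ≈ 1.452e+05 Gal (4 s.f.).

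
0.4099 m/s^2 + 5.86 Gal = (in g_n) 0.4099 m/s^2 is already in m/s^2. 1 Gal = 0.01 m/s^2, so 5.86 Gal = 5.86 * 0.01 = 0.0586 m/s^2. Sum: 0.4099 + 0.0586 = 0.4685 m/s^2. 1 g_n = 9.80665 m/s^2, so 0.4685 m/s^2 = 0.4685 / 9.80665 = 0.047773705 g_n ≈ 0.04777 g_n (4 s.f.). Final answer: 0.04777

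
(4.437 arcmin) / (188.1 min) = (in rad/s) 1.144e-07. Check: 1 arcmin = 0.00029088821 rad, so 4.437 arcmin = 4.437 * 0.00029088821 = 0.001290671 rad. 1 min = 60 s, so 188.1 min = 188.1 * 60 = 11286 s. Combine: 0.001290671 rad / 11286 s = 1.1436036e-07 rad/s. Result: 1.1436036e-07 rad/s ≈ 1.144e-07 rad/s (4 s.f.).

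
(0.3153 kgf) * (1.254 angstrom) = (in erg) 0.003877. Check: 1 kgf = 9.80665 N, so 0.3153 kgf = 0.3153 * 9.80665 = 3.0920367 N. 1 angstrom = 1e-10 m, so 1.254 angstrom = 1.254 * 1e-10 = 1.254e-10 m. Combine: 3.0920367 N * 1.254e-10 m = 3.8774141e-10 J. 1 erg = 1e-07 J, so 3.8774141e-10 J = 3.8774141e-10 / 1e-07 = 0.0038774141 erg ≈ 0.003877 erg (4 s.f.).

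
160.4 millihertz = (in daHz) 0.01604. Check: 1 millihertz = 0.001 Hz, so 160.4 millihertz = 160.4 * 0.001 = 0.1604 Hz. 1 daHz = 10 Hz, so 0.1604 Hz = 0.1604 / 10 = 0.01604 daHz.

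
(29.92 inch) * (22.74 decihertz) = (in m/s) 1 inch = 0.0254 m, so 29.92 inch = 29.92 * 0.0254 = 0.759968 m. 1 decihertz = 0.1 Hz, so 22.74 decihertz = 22.74 * 0.1 = 2.274 Hz. Combine: 0.759968 m * 2.274 Hz = 1.7281672 m/s. Result: 1.7281672 m/s ≈ 1.728 m/s (4 s.f.). Final answer: 1.728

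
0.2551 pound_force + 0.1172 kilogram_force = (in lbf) 1 pound_force = 4.4482216 N, so 0.2551 pound_force = 0.2551 * 4.4482216 = 1.1347413 N. 1 kilogram_force = 9.80665 N, so 0.1172 kilogram_force = 0.1172 * 9.80665 = 1.1493394 N. Sum: 1.1347413 + 1.1493394 = 2.2840807 N. 1 lbf = 4.4482216 N, so 2.2840807 N = 2.2840807 / 4.4482216 = 0.51348177 lbf ≈ 0.5135 lbf (4 s.f.). Final answer: 0.5135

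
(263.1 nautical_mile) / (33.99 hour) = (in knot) 7.741. Check: 1 nautical_mile = 1852 m, so 263.1 nautical_mile = 263.1 * 1852 = 487261.2 m. 1 hour = 3600 s, so 33.99 hour = 33.99 * 3600 = 122364 s. Combine: 487261.2 m / 122364 s = 3.9820634 m/s. 1 knot = 0.51444444 m/s, so 3.9820634 m/s = 3.9820634 / 0.51444444 = 7.7405119 knot ≈ 7.741 knot (4 s.f.).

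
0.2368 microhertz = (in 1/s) 2.368e-07. Check: 1 microhertz = 1e-06 Hz, so 0.2368 microhertz = 0.2368 * 1e-06 = 2.368e-07 Hz. 2.368e-07 Hz = 2.368e-07 1/s.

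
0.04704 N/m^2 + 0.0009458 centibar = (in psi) 0.04704 N/m^2 = 0.04704 Pa. 1 centibar = 1000 Pa, so 0.0009458 centibar = 0.0009458 * 1000 = 0.9458 Pa. Sum: 0.04704 + 0.9458 = 0.99284 Pa. 1 psi = 6894.7573 Pa, so 0.99284 Pa = 0.99284 / 6894.7573 = 0.00014399927 psi ≈ 0.000144 psi (4 s.f.). Final answer: 0.000144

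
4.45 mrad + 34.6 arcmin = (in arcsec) 1 mrad = 0.001 rad, so 4.45 mrad = 4.45 * 0.001 = 0.00445 rad. 1 arcmin = 0.00029088821 rad, so 34.6 arcmin = 34.6 * 0.00029088821 = 0.010064732 rad. Sum: 0.00445 + 0.010064732 = 0.014514732 rad. 1 arcsec = 4.8481368e-06 rad, so 0.014514732 rad = 0.014514732 / 4.8481368e-06 = 2993.8784 arcsec ≈ 2994 arcsec (4 s.f.). Final answer: 2994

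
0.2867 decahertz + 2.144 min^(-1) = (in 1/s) 2.903. Check: 1 decahertz = 10 Hz, so 0.2867 decahertz = 0.2867 * 10 = 2.867 Hz. 1 min^(-1) = 0.016666667 Hz, so 2.144 min^(-1) = 2.144 * 0.016666667 = 0.035733333 Hz. Sum: 2.867 + 0.035733333 = 2.9027333 Hz. 2.9027333 Hz = 2.9027333 1/s ≈ 2.903 1/s (4 s.f.).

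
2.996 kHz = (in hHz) 29.96. Check: 1 kHz = 1000 Hz, so 2.996 kHz = 2.996 * 1000 = 2996 Hz. 1 hHz = 100 Hz, so 2996 Hz = 2996 / 100 = 29.96 hHz.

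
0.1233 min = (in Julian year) 1 min = 60 s, so 0.1233 min = 0.1233 * 60 = 7.398 s. 1 Julian year = 31557600 s, so 7.398 s = 7.398 / 31557600 = 2.3442847e-07 Julian year ≈ 2.344e-07 Julian year (4 s.f.). Final answer: 2.344e-07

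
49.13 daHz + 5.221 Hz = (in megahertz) 1 daHz = 10 Hz, so 49.13 daHz = 49.13 * 10 = 491.3 Hz. 5.221 Hz is already in Hz. Sum: 491.3 + 5.221 = 496.521 Hz. 1 megahertz = 1000000 Hz, so 496.521 Hz = 496.521 / 1000000 = 0.000496521 megahertz ≈ 0.0004965 megahertz (4 s.f.). Final answer: 0.0004965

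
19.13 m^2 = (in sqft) 1 sqft = 0.09290304 m^2, so 19.13 m^2 = 19.13 / 0.09290304 = 205.91361 sqft ≈ 205.9 sqft (4 s.f.). Final answer: 205.9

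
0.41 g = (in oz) 0.01446. Check: 1 g = 0.001 kg, so 0.41 g = 0.41 * 0.001 = 0.00041 kg. 1 oz = 0.028349523 kg, so 0.00041 kg = 0.00041 / 0.028349523 = 0.014462324 oz ≈ 0.01446 oz (4 s.f.).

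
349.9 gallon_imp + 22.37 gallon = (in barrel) 10.54. Check: 1 gallon_imp = 0.00454609 m^3, so 349.9 gallon_imp = 349.9 * 0.00454609 = 1.5906769 m^3. 1 gallon = 0.0037854118 m^3, so 22.37 gallon = 22.37 * 0.0037854118 = 0.084679662 m^3. Sum: 1.5906769 + 0.084679662 = 1.6753566 m^3. 1 barrel = 0.15898729 m^3, so 1.6753566 m^3 = 1.6753566 / 0.15898729 = 10.537676 barrel ≈ 10.54 barrel (4 s.f.).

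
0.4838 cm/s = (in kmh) 1 cm/s = 0.01 m/s, so 0.4838 cm/s = 0.4838 * 0.01 = 0.004838 m/s. 1 kmh = 0.27777778 m/s, so 0.004838 m/s = 0.004838 / 0.27777778 = 0.0174168 kmh ≈ 0.01742 kmh (4 s.f.). Final answer: 0.01742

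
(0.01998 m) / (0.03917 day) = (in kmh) 2.125e-05. Check: 0.01998 m is already in m. 1 day = 86400 s, so 0.03917 day = 0.03917 * 86400 = 3384.288 s. Combine: 0.01998 m / 3384.288 s = 5.9037529e-06 m/s. 1 kmh = 0.27777778 m/s, so 5.9037529e-06 m/s = 5.9037529e-06 / 0.27777778 = 2.125351e-05 kmh ≈ 2.125e-05 kmh (4 s.f.).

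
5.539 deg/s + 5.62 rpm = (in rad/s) 1 deg/s = 0.017453293 rad/s, so 5.539 deg/s = 5.539 * 0.017453293 = 0.096673787 rad/s. 1 rpm = 0.10471976 rad/s, so 5.62 rpm = 5.62 * 0.10471976 = 0.58852502 rad/s. Sum: 0.096673787 + 0.58852502 = 0.68519881 rad/s. Result: 0.68519881 rad/s ≈ 0.6852 rad/s (4 s.f.). Final answer: 0.6852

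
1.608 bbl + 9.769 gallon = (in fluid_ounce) 1 bbl = 0.15898729 m^3, so 1.608 bbl = 1.608 * 0.15898729 = 0.25565157 m^3. 1 gallon = 0.0037854118 m^3, so 9.769 gallon = 9.769 * 0.0037854118 = 0.036979688 m^3. Sum: 0.25565157 + 0.036979688 = 0.29263126 m^3. 1 fluid_ounce = 2.957353e-05 m^3, so 0.29263126 m^3 = 0.29263126 / 2.957353e-05 = 9895.04 fluid_ounce ≈ 9895 fluid_ounce (4 s.f.). Final answer: 9895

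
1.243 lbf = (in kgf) 1 lbf = 4.4482216 N, so 1.243 lbf = 1.243 * 4.4482216 = 5.5291395 N. 1 kgf = 9.80665 N, so 5.5291395 N = 5.5291395 / 9.80665 = 0.56381532 kgf ≈ 0.5638 kgf (4 s.f.). Final answer: 0.5638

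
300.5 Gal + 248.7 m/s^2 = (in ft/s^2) 1 Gal = 0.01 m/s^2, so 300.5 Gal = 300.5 * 0.01 = 3.005 m/s^2. 248.7 m/s^2 is already in m/s^2. Sum: 3.005 + 248.7 = 251.705 m/s^2. 1 ft/s^2 = 0.3048 m/s^2, so 251.705 m/s^2 = 251.705 / 0.3048 = 825.80381 ft/s^2 ≈ 825.8 ft/s^2 (4 s.f.). Final answer: 825.8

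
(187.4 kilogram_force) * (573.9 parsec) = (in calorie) 1 kilogram_force = 9.80665 N, so 187.4 kilogram_force = 187.4 * 9.80665 = 1837.7662 N. 1 parsec = 3.0856776e+16 m, so 573.9 parsec = 573.9 * 3.0856776e+16 = 1.7708704e+19 m. Combine: 1837.7662 N * 1.7708704e+19 m = 3.2544457e+22 J. 1 calorie = 4.184 J, so 3.2544457e+22 J = 3.2544457e+22 / 4.184 = 7.7783119e+21 calorie ≈ 7.778e+21 calorie (4 s.f.). Final answer: 7.778e+21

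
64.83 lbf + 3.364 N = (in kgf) 29.75. Check: 1 lbf = 4.4482216 N, so 64.83 lbf = 64.83 * 4.4482216 = 288.37821 N. 3.364 N is already in N. Sum: 288.37821 + 3.364 = 291.74221 N. 1 kgf = 9.80665 N, so 291.74221 N = 291.74221 / 9.80665 = 29.749426 kgf ≈ 29.75 kgf (4 s.f.).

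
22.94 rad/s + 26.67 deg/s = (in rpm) 223.5. Check: 22.94 rad/s is already in rad/s. 1 deg/s = 0.017453293 rad/s, so 26.67 deg/s = 26.67 * 0.017453293 = 0.46547931 rad/s. Sum: 22.94 + 0.46547931 = 23.405479 rad/s. 1 rpm = 0.10471976 rad/s, so 23.405479 rad/s = 23.405479 / 0.10471976 = 223.50586 rpm ≈ 223.5 rpm (4 s.f.).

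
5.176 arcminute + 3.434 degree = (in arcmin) 1 arcminute = 0.00029088821 rad, so 5.176 arcminute = 5.176 * 0.00029088821 = 0.0015056374 rad. 1 degree = 0.017453293 rad, so 3.434 degree = 3.434 * 0.017453293 = 0.059934607 rad. Sum: 0.0015056374 + 0.059934607 = 0.061440244 rad. 1 arcmin = 0.00029088821 rad, so 0.061440244 rad = 0.061440244 / 0.00029088821 = 211.216 arcmin ≈ 211.2 arcmin (4 s.f.). Final answer: 211.2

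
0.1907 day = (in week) 0.02724. Check: 1 day = 86400 s, so 0.1907 day = 0.1907 * 86400 = 16476.48 s. 1 week = 604800 s, so 16476.48 s = 16476.48 / 604800 = 0.027242857 week ≈ 0.02724 week (4 s.f.).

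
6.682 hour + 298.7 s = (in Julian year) 1 hour = 3600 s, so 6.682 hour = 6.682 * 3600 = 24055.2 s. 298.7 s is already in s. Sum: 24055.2 + 298.7 = 24353.9 s. 1 Julian year = 31557600 s, so 24353.9 s = 24353.9 / 31557600 = 0.00077172852 Julian year ≈ 0.0007717 Julian year (4 s.f.). Final answer: 0.0007717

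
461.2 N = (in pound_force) 103.7. Check: 1 pound_force = 4.4482216 N, so 461.2 N = 461.2 / 4.4482216 = 103.68188 pound_force ≈ 103.7 pound_force (4 s.f.).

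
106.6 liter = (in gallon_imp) 23.45. Check: 1 liter = 0.001 m^3, so 106.6 liter = 106.6 * 0.001 = 0.1066 m^3. 1 gallon_imp = 0.00454609 m^3, so 0.1066 m^3 = 0.1066 / 0.00454609 = 23.448722 gallon_imp ≈ 23.45 gallon_imp (4 s.f.).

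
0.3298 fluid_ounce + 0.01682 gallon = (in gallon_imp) 1 fluid_ounce = 2.957353e-05 m^3, so 0.3298 fluid_ounce = 0.3298 * 2.957353e-05 = 9.75335e-06 m^3. 1 gallon = 0.0037854118 m^3, so 0.01682 gallon = 0.01682 * 0.0037854118 = 6.3670626e-05 m^3. Sum: 9.75335e-06 + 6.3670626e-05 = 7.3423976e-05 m^3. 1 gallon_imp = 0.00454609 m^3, so 7.3423976e-05 m^3 = 7.3423976e-05 / 0.00454609 = 0.016151017 gallon_imp ≈ 0.01615 gallon_imp (4 s.f.). Final answer: 0.01615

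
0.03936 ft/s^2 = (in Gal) 1.2. Check: 1 ft/s^2 = 0.3048 m/s^2, so 0.03936 ft/s^2 = 0.03936 * 0.3048 = 0.011996928 m/s^2. 1 Gal = 0.01 m/s^2, so 0.011996928 m/s^2 = 0.011996928 / 0.01 = 1.1996928 Gal ≈ 1.2 Gal (4 s.f.).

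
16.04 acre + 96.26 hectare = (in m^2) 1.028e+06. Check: 1 acre = 4046.8564 m^2, so 16.04 acre = 16.04 * 4046.8564 = 64911.577 m^2. 1 hectare = 10000 m^2, so 96.26 hectare = 96.26 * 10000 = 962600 m^2. Sum: 64911.577 + 962600 = 1027511.6 m^2. Result: 1027511.6 m^2 ≈ 1.028e+06 m^2 (4 s.f.).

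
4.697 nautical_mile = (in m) 8699. Check: 1 nautical_mile = 1852 m, so 4.697 nautical_mile = 4.697 * 1852 = 8698.844 m. Result: 8698.844 m ≈ 8699 m (4 s.f.).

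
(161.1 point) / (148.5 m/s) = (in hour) 1 point = 0.00035277778 m, so 161.1 point = 161.1 * 0.00035277778 = 0.0568325 m. 148.5 m/s is already in m/s. Combine: 0.0568325 m / 148.5 m/s = 0.00038271044 s. 1 hour = 3600 s, so 0.00038271044 s = 0.00038271044 / 3600 = 1.0630845e-07 hour ≈ 1.063e-07 hour (4 s.f.). Final answer: 1.063e-07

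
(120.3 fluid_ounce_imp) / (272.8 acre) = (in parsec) 1.003e-25. Check: 1 fluid_ounce_imp = 2.8413063e-05 m^3, so 120.3 fluid_ounce_imp = 120.3 * 2.8413063e-05 = 0.0034180914 m^3. 1 acre = 4046.8564 m^2, so 272.8 acre = 272.8 * 4046.8564 = 1103982.4 m^2. Combine: 0.0034180914 m^3 / 1103982.4 m^2 = 3.0961466e-09 m. 1 parsec = 3.0856776e+16 m, so 3.0961466e-09 m = 3.0961466e-09 / 3.0856776e+16 = 1.0033928e-25 parsec ≈ 1.003e-25 parsec (4 s.f.).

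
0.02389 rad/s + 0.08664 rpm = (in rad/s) 0.03296. Check: 0.02389 rad/s is already in rad/s. 1 rpm = 0.10471976 rad/s, so 0.08664 rpm = 0.08664 * 0.10471976 = 0.0090729196 rad/s. Sum: 0.02389 + 0.0090729196 = 0.03296292 rad/s. Result: 0.03296292 rad/s ≈ 0.03296 rad/s (4 s.f.).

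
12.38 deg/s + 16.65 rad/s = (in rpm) 161.1. Check: 1 deg/s = 0.017453293 rad/s, so 12.38 deg/s = 12.38 * 0.017453293 = 0.21607176 rad/s. 16.65 rad/s is already in rad/s. Sum: 0.21607176 + 16.65 = 16.866072 rad/s. 1 rpm = 0.10471976 rad/s, so 16.866072 rad/s = 16.866072 / 0.10471976 = 161.05912 rpm ≈ 161.1 rpm (4 s.f.).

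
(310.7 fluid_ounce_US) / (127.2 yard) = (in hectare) 7.9e-09. Check: 1 fluid_ounce_US = 2.957353e-05 m^3, so 310.7 fluid_ounce_US = 310.7 * 2.957353e-05 = 0.0091884956 m^3. 1 yard = 0.9144 m, so 127.2 yard = 127.2 * 0.9144 = 116.31168 m. Combine: 0.0091884956 m^3 / 116.31168 m = 7.8998907e-05 m^2. 1 hectare = 10000 m^2, so 7.8998907e-05 m^2 = 7.8998907e-05 / 10000 = 7.8998907e-09 hectare ≈ 7.9e-09 hectare (4 s.f.).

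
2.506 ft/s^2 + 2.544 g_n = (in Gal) 1 ft/s^2 = 0.3048 m/s^2, so 2.506 ft/s^2 = 2.506 * 0.3048 = 0.7638288 m/s^2. 1 g_n = 9.80665 m/s^2, so 2.544 g_n = 2.544 * 9.80665 = 24.948118 m/s^2. Sum: 0.7638288 + 24.948118 = 25.711946 m/s^2. 1 Gal = 0.01 m/s^2, so 25.711946 m/s^2 = 25.711946 / 0.01 = 2571.1946 Gal ≈ 2571 Gal (4 s.f.). Final answer: 2571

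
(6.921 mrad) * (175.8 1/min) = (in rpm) 0.1936. Check: 1 mrad = 0.001 rad, so 6.921 mrad = 6.921 * 0.001 = 0.006921 rad. 1 1/min = 0.016666667 Hz, so 175.8 1/min = 175.8 * 0.016666667 = 2.93 Hz. Combine: 0.006921 rad * 2.93 Hz = 0.02027853 rad/s. 1 rpm = 0.10471976 rad/s, so 0.02027853 rad/s = 0.02027853 / 0.10471976 = 0.1936457 rpm ≈ 0.1936 rpm (4 s.f.).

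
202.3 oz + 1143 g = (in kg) 6.878. Check: 1 oz = 0.028349523 kg, so 202.3 oz = 202.3 * 0.028349523 = 5.7351085 kg. 1 g = 0.001 kg, so 1143 g = 1143 * 0.001 = 1.143 kg. Sum: 5.7351085 + 1.143 = 6.8781085 kg. Result: 6.8781085 kg ≈ 6.878 kg (4 s.f.).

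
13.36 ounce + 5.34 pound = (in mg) 1 ounce = 0.028349523 kg, so 13.36 ounce = 13.36 * 0.028349523 = 0.37874963 kg. 1 pound = 0.45359237 kg, so 5.34 pound = 5.34 * 0.45359237 = 2.4221833 kg. Sum: 0.37874963 + 2.4221833 = 2.8009329 kg. 1 mg = 1e-06 kg, so 2.8009329 kg = 2.8009329 / 1e-06 = 2800932.9 mg ≈ 2.801e+06 mg (4 s.f.). Final answer: 2.801e+06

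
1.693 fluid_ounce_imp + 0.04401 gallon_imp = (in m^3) 0.0002482. Check: 1 fluid_ounce_imp = 2.8413063e-05 m^3, so 1.693 fluid_ounce_imp = 1.693 * 2.8413063e-05 = 4.8103315e-05 m^3. 1 gallon_imp = 0.00454609 m^3, so 0.04401 gallon_imp = 0.04401 * 0.00454609 = 0.00020007342 m^3. Sum: 4.8103315e-05 + 0.00020007342 = 0.00024817674 m^3. Result: 0.00024817674 m^3 ≈ 0.0002482 m^3 (4 s.f.).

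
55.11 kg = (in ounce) 1944. Check: 1 ounce = 0.028349523 kg, so 55.11 kg = 55.11 / 0.028349523 = 1943.948 ounce ≈ 1944 ounce (4 s.f.).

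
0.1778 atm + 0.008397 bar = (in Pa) 1.886e+04. Check: 1 atm = 101325 Pa, so 0.1778 atm = 0.1778 * 101325 = 18015.585 Pa. 1 bar = 100000 Pa, so 0.008397 bar = 0.008397 * 100000 = 839.7 Pa. Sum: 18015.585 + 839.7 = 18855.285 Pa. Result: 18855.285 Pa ≈ 1.886e+04 Pa (4 s.f.).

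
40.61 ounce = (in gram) 1151. Check: 1 ounce = 0.028349523 kg, so 40.61 ounce = 40.61 * 0.028349523 = 1.1512741 kg. 1 gram = 0.001 kg, so 1.1512741 kg = 1.1512741 / 0.001 = 1151.2741 gram ≈ 1151 gram (4 s.f.).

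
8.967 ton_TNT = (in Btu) 1 ton_TNT = 4.184e+09 J, so 8.967 ton_TNT = 8.967 * 4.184e+09 = 3.7517928e+10 J. 1 Btu = 1055.0559 J, so 3.7517928e+10 J = 3.7517928e+10 / 1055.0559 = 35560134 Btu ≈ 3.556e+07 Btu (4 s.f.). Final answer: 3.556e+07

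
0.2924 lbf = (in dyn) 1 lbf = 4.4482216 N, so 0.2924 lbf = 0.2924 * 4.4482216 = 1.30066 N. 1 dyn = 1e-05 N, so 1.30066 N = 1.30066 / 1e-05 = 130066 dyn ≈ 1.301e+05 dyn (4 s.f.). Final answer: 1.301e+05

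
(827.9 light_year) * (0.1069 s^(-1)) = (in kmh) 1 light_year = 9.4607305e+15 m, so 827.9 light_year = 827.9 * 9.4607305e+15 = 7.8325388e+18 m. 0.1069 s^(-1) = 0.1069 Hz. Combine: 7.8325388e+18 m * 0.1069 Hz = 8.3729839e+17 m/s. 1 kmh = 0.27777778 m/s, so 8.3729839e+17 m/s = 8.3729839e+17 / 0.27777778 = 3.0142742e+18 kmh ≈ 3.014e+18 kmh (4 s.f.). Final answer: 3.014e+18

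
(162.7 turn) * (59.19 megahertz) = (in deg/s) 1 turn = 6.2831853 rad, so 162.7 turn = 162.7 * 6.2831853 = 1022.2742 rad. 1 megahertz = 1000000 Hz, so 59.19 megahertz = 59.19 * 1000000 = 59190000 Hz. Combine: 1022.2742 rad * 59190000 Hz = 6.0508413e+10 rad/s. 1 deg/s = 0.017453293 rad/s, so 6.0508413e+10 rad/s = 6.0508413e+10 / 0.017453293 = 3.4668767e+12 deg/s ≈ 3.467e+12 deg/s (4 s.f.). Final answer: 3.467e+12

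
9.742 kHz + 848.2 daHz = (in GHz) 1 kHz = 1000 Hz, so 9.742 kHz = 9.742 * 1000 = 9742 Hz. 1 daHz = 10 Hz, so 848.2 daHz = 848.2 * 10 = 8482 Hz. Sum: 9742 + 8482 = 18224 Hz. 1 GHz = 1e+09 Hz, so 18224 Hz = 18224 / 1e+09 = 1.8224e-05 GHz ≈ 1.822e-05 GHz (4 s.f.). Final answer: 1.822e-05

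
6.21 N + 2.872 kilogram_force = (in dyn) 6.21 N is already in N. 1 kilogram_force = 9.80665 N, so 2.872 kilogram_force = 2.872 * 9.80665 = 28.164699 N. Sum: 6.21 + 28.164699 = 34.374699 N. 1 dyn = 1e-05 N, so 34.374699 N = 34.374699 / 1e-05 = 3437469.9 dyn ≈ 3.437e+06 dyn (4 s.f.). Final answer: 3.437e+06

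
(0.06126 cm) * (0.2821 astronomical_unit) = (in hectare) 1 cm = 0.01 m, so 0.06126 cm = 0.06126 * 0.01 = 0.0006126 m. 1 astronomical_unit = 1.4959787e+11 m, so 0.2821 astronomical_unit = 0.2821 * 1.4959787e+11 = 4.2201559e+10 m. Combine: 0.0006126 m * 4.2201559e+10 m = 25852675 m^2. 1 hectare = 10000 m^2, so 25852675 m^2 = 25852675 / 10000 = 2585.2675 hectare ≈ 2585 hectare (4 s.f.). Final answer: 2585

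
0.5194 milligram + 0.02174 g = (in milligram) 22.26. Check: 1 milligram = 1e-06 kg, so 0.5194 milligram = 0.5194 * 1e-06 = 5.194e-07 kg. 1 g = 0.001 kg, so 0.02174 g = 0.02174 * 0.001 = 2.174e-05 kg. Sum: 5.194e-07 + 2.174e-05 = 2.22594e-05 kg. 1 milligram = 1e-06 kg, so 2.22594e-05 kg = 2.22594e-05 / 1e-06 = 22.2594 milligram ≈ 22.26 milligram (4 s.f.).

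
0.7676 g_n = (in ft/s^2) 1 g_n = 9.80665 m/s^2, so 0.7676 g_n = 0.7676 * 9.80665 = 7.5275845 m/s^2. 1 ft/s^2 = 0.3048 m/s^2, so 7.5275845 m/s^2 = 7.5275845 / 0.3048 = 24.6968 ft/s^2 ≈ 24.7 ft/s^2 (4 s.f.). Final answer: 24.7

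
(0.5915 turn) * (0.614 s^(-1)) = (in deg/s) 1 turn = 6.2831853 rad, so 0.5915 turn = 0.5915 * 6.2831853 = 3.7165041 rad. 0.614 s^(-1) = 0.614 Hz. Combine: 3.7165041 rad * 0.614 Hz = 2.2819335 rad/s. 1 deg/s = 0.017453293 rad/s, so 2.2819335 rad/s = 2.2819335 / 0.017453293 = 130.74516 deg/s ≈ 130.7 deg/s (4 s.f.). Final answer: 130.7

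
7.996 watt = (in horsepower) 7.996 watt = 7.996 W. 1 horsepower = 745.69987 W, so 7.996 W = 7.996 / 745.69987 = 0.010722813 horsepower ≈ 0.01072 horsepower (4 s.f.). Final answer: 0.01072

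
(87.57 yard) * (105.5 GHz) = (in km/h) 3.041e+13. Check: 1 yard = 0.9144 m, so 87.57 yard = 87.57 * 0.9144 = 80.074008 m. 1 GHz = 1e+09 Hz, so 105.5 GHz = 105.5 * 1e+09 = 1.055e+11 Hz. Combine: 80.074008 m * 1.055e+11 Hz = 8.4478078e+12 m/s. 1 km/h = 0.27777778 m/s, so 8.4478078e+12 m/s = 8.4478078e+12 / 0.27777778 = 3.0412108e+13 km/h ≈ 3.041e+13 km/h (4 s.f.).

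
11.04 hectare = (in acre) 1 hectare = 10000 m^2, so 11.04 hectare = 11.04 * 10000 = 110400 m^2. 1 acre = 4046.8564 m^2, so 110400 m^2 = 110400 / 4046.8564 = 27.280434 acre ≈ 27.28 acre (4 s.f.). Final answer: 27.28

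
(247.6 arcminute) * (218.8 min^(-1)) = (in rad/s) 0.2626. Check: 1 arcminute = 0.00029088821 rad, so 247.6 arcminute = 247.6 * 0.00029088821 = 0.07202392 rad. 1 min^(-1) = 0.016666667 Hz, so 218.8 min^(-1) = 218.8 * 0.016666667 = 3.6466667 Hz. Combine: 0.07202392 rad * 3.6466667 Hz = 0.26264723 rad/s. Result: 0.26264723 rad/s ≈ 0.2626 rad/s (4 s.f.).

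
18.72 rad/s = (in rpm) 178.8. Check: 1 rpm = 0.10471976 rad/s, so 18.72 rad/s = 18.72 / 0.10471976 = 178.76283 rpm ≈ 178.8 rpm (4 s.f.).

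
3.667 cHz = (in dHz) 1 cHz = 0.01 Hz, so 3.667 cHz = 3.667 * 0.01 = 0.03667 Hz. 1 dHz = 0.1 Hz, so 0.03667 Hz = 0.03667 / 0.1 = 0.3667 dHz. Final answer: 0.3667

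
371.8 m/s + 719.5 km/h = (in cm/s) 5.717e+04. Check: 371.8 m/s is already in m/s. 1 km/h = 0.27777778 m/s, so 719.5 km/h = 719.5 * 0.27777778 = 199.86111 m/s. Sum: 371.8 + 199.86111 = 571.66111 m/s. 1 cm/s = 0.01 m/s, so 571.66111 m/s = 571.66111 / 0.01 = 57166.111 cm/s ≈ 5.717e+04 cm/s (4 s.f.).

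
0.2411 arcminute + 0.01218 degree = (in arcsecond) 1 arcminute = 0.00029088821 rad, so 0.2411 arcminute = 0.2411 * 0.00029088821 = 7.0133147e-05 rad. 1 degree = 0.017453293 rad, so 0.01218 degree = 0.01218 * 0.017453293 = 0.0002125811 rad. Sum: 7.0133147e-05 + 0.0002125811 = 0.00028271425 rad. 1 arcsecond = 4.8481368e-06 rad, so 0.00028271425 rad = 0.00028271425 / 4.8481368e-06 = 58.314 arcsecond ≈ 58.31 arcsecond (4 s.f.). Final answer: 58.31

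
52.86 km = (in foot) 1 km = 1000 m, so 52.86 km = 52.86 * 1000 = 52860 m. 1 foot = 0.3048 m, so 52860 m = 52860 / 0.3048 = 173425.2 foot ≈ 1.734e+05 foot (4 s.f.). Final answer: 1.734e+05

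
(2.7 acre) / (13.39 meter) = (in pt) 1 acre = 4046.8564 m^2, so 2.7 acre = 2.7 * 4046.8564 = 10926.512 m^2. 13.39 meter = 13.39 m. Combine: 10926.512 m^2 / 13.39 m = 816.02034 m. 1 pt = 0.00035277778 m, so 816.02034 m = 816.02034 / 0.00035277778 = 2313128.5 pt ≈ 2.313e+06 pt (4 s.f.). Final answer: 2.313e+06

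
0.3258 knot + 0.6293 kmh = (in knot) 1 knot = 0.51444444 m/s, so 0.3258 knot = 0.3258 * 0.51444444 = 0.167606 m/s. 1 kmh = 0.27777778 m/s, so 0.6293 kmh = 0.6293 * 0.27777778 = 0.17480556 m/s. Sum: 0.167606 + 0.17480556 = 0.34241156 m/s. 1 knot = 0.51444444 m/s, so 0.34241156 m/s = 0.34241156 / 0.51444444 = 0.66559482 knot ≈ 0.6656 knot (4 s.f.). Final answer: 0.6656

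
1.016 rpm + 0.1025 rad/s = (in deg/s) 11.97. Check: 1 rpm = 0.10471976 rad/s, so 1.016 rpm = 1.016 * 0.10471976 = 0.10639527 rad/s. 0.1025 rad/s is already in rad/s. Sum: 0.10639527 + 0.1025 = 0.20889527 rad/s. 1 deg/s = 0.017453293 rad/s, so 0.20889527 rad/s = 0.20889527 / 0.017453293 = 11.968817 deg/s ≈ 11.97 deg/s (4 s.f.).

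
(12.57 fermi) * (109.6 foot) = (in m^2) 4.199e-13. Check: 1 fermi = 1e-15 m, so 12.57 fermi = 12.57 * 1e-15 = 1.257e-14 m. 1 foot = 0.3048 m, so 109.6 foot = 109.6 * 0.3048 = 33.40608 m. Combine: 1.257e-14 m * 33.40608 m = 4.1991443e-13 m^2. Result: 4.1991443e-13 m^2 ≈ 4.199e-13 m^2 (4 s.f.).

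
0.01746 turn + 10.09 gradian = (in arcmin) 1 turn = 6.2831853 rad, so 0.01746 turn = 0.01746 * 6.2831853 = 0.10970442 rad. 1 gradian = 0.015707963 rad, so 10.09 gradian = 10.09 * 0.015707963 = 0.15849335 rad. Sum: 0.10970442 + 0.15849335 = 0.26819776 rad. 1 arcmin = 0.00029088821 rad, so 0.26819776 rad = 0.26819776 / 0.00029088821 = 921.996 arcmin ≈ 922 arcmin (4 s.f.). Final answer: 922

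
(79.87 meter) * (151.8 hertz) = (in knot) 2.357e+04. Check: 79.87 meter = 79.87 m. 151.8 hertz = 151.8 Hz. Combine: 79.87 m * 151.8 Hz = 12124.266 m/s. 1 knot = 0.51444444 m/s, so 12124.266 m/s = 12124.266 / 0.51444444 = 23567.688 knot ≈ 2.357e+04 knot (4 s.f.).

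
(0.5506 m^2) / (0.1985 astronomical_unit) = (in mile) 0.5506 m^2 is already in m^2. 1 astronomical_unit = 1.4959787e+11 m, so 0.1985 astronomical_unit = 0.1985 * 1.4959787e+11 = 2.9695177e+10 m. Combine: 0.5506 m^2 / 2.9695177e+10 m = 1.8541731e-11 m. 1 mile = 1609.344 m, so 1.8541731e-11 m = 1.8541731e-11 / 1609.344 = 1.1521298e-14 mile ≈ 1.152e-14 mile (4 s.f.). Final answer: 1.152e-14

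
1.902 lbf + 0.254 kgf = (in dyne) 1 lbf = 4.4482216 N, so 1.902 lbf = 1.902 * 4.4482216 = 8.4605175 N. 1 kgf = 9.80665 N, so 0.254 kgf = 0.254 * 9.80665 = 2.4908891 N. Sum: 8.4605175 + 2.4908891 = 10.951407 N. 1 dyne = 1e-05 N, so 10.951407 N = 10.951407 / 1e-05 = 1095140.7 dyne ≈ 1.095e+06 dyne (4 s.f.). Final answer: 1.095e+06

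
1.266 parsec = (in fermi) 3.906e+31. Check: 1 parsec = 3.0856776e+16 m, so 1.266 parsec = 1.266 * 3.0856776e+16 = 3.9064678e+16 m. 1 fermi = 1e-15 m, so 3.9064678e+16 m = 3.9064678e+16 / 1e-15 = 3.9064678e+31 fermi ≈ 3.906e+31 fermi (4 s.f.).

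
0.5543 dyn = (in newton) 1 dyn = 1e-05 N, so 0.5543 dyn = 0.5543 * 1e-05 = 5.543e-06 N. 5.543e-06 N = 5.543e-06 newton. Final answer: 5.543e-06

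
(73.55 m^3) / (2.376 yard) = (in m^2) 73.55 m^3 is already in m^3. 1 yard = 0.9144 m, so 2.376 yard = 2.376 * 0.9144 = 2.1726144 m. Combine: 73.55 m^3 / 2.1726144 m = 33.853223 m^2. Result: 33.853223 m^2 ≈ 33.85 m^2 (4 s.f.). Final answer: 33.85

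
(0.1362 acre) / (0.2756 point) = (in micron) 5.669e+12. Check: 1 acre = 4046.8564 m^2, so 0.1362 acre = 0.1362 * 4046.8564 = 551.18184 m^2. 1 point = 0.00035277778 m, so 0.2756 point = 0.2756 * 0.00035277778 = 9.7225556e-05 m. Combine: 551.18184 m^2 / 9.7225556e-05 m = 5669104.6 m. 1 micron = 1e-06 m, so 5669104.6 m = 5669104.6 / 1e-06 = 5.6691046e+12 micron ≈ 5.669e+12 micron (4 s.f.).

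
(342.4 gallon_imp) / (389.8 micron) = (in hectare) 0.3993. Check: 1 gallon_imp = 0.00454609 m^3, so 342.4 gallon_imp = 342.4 * 0.00454609 = 1.5565812 m^3. 1 micron = 1e-06 m, so 389.8 micron = 389.8 * 1e-06 = 0.0003898 m. Combine: 1.5565812 m^3 / 0.0003898 m = 3993.2817 m^2. 1 hectare = 10000 m^2, so 3993.2817 m^2 = 3993.2817 / 10000 = 0.39932817 hectare ≈ 0.3993 hectare (4 s.f.).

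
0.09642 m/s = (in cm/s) 9.642. Check: 1 cm/s = 0.01 m/s, so 0.09642 m/s = 0.09642 / 0.01 = 9.642 cm/s.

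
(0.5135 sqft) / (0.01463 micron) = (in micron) 1 sqft = 0.09290304 m^2, so 0.5135 sqft = 0.5135 * 0.09290304 = 0.047705711 m^2. 1 micron = 1e-06 m, so 0.01463 micron = 0.01463 * 1e-06 = 1.463e-08 m. Combine: 0.047705711 m^2 / 1.463e-08 m = 3260814.2 m. 1 micron = 1e-06 m, so 3260814.2 m = 3260814.2 / 1e-06 = 3.2608142e+12 micron ≈ 3.261e+12 micron (4 s.f.). Final answer: 3.261e+12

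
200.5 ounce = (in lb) 12.53. Check: 1 ounce = 0.028349523 kg, so 200.5 ounce = 200.5 * 0.028349523 = 5.6840794 kg. 1 lb = 0.45359237 kg, so 5.6840794 kg = 5.6840794 / 0.45359237 = 12.53125 lb ≈ 12.53 lb (4 s.f.).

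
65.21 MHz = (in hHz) 6.521e+05. Check: 1 MHz = 1000000 Hz, so 65.21 MHz = 65.21 * 1000000 = 65210000 Hz. 1 hHz = 100 Hz, so 65210000 Hz = 65210000 / 100 = 652100 hHz ≈ 6.521e+05 hHz (4 s.f.).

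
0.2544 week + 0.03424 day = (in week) 0.2593. Check: 1 week = 604800 s, so 0.2544 week = 0.2544 * 604800 = 153861.12 s. 1 day = 86400 s, so 0.03424 day = 0.03424 * 86400 = 2958.336 s. Sum: 153861.12 + 2958.336 = 156819.46 s. 1 week = 604800 s, so 156819.46 s = 156819.46 / 604800 = 0.25929143 week ≈ 0.2593 week (4 s.f.).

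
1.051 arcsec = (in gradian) 0.0003244. Check: 1 arcsec = 4.8481368e-06 rad, so 1.051 arcsec = 1.051 * 4.8481368e-06 = 5.0953918e-06 rad. 1 gradian = 0.015707963 rad, so 5.0953918e-06 rad = 5.0953918e-06 / 0.015707963 = 0.00032438272 gradian ≈ 0.0003244 gradian (4 s.f.).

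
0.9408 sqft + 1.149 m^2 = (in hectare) 0.0001236. Check: 1 sqft = 0.09290304 m^2, so 0.9408 sqft = 0.9408 * 0.09290304 = 0.08740318 m^2. 1.149 m^2 is already in m^2. Sum: 0.08740318 + 1.149 = 1.2364032 m^2. 1 hectare = 10000 m^2, so 1.2364032 m^2 = 1.2364032 / 10000 = 0.00012364032 hectare ≈ 0.0001236 hectare (4 s.f.).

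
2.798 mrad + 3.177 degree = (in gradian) 1 mrad = 0.001 rad, so 2.798 mrad = 2.798 * 0.001 = 0.002798 rad. 1 degree = 0.017453293 rad, so 3.177 degree = 3.177 * 0.017453293 = 0.05544911 rad. Sum: 0.002798 + 0.05544911 = 0.05824711 rad. 1 gradian = 0.015707963 rad, so 0.05824711 rad = 0.05824711 / 0.015707963 = 3.7081262 gradian ≈ 3.708 gradian (4 s.f.). Final answer: 3.708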